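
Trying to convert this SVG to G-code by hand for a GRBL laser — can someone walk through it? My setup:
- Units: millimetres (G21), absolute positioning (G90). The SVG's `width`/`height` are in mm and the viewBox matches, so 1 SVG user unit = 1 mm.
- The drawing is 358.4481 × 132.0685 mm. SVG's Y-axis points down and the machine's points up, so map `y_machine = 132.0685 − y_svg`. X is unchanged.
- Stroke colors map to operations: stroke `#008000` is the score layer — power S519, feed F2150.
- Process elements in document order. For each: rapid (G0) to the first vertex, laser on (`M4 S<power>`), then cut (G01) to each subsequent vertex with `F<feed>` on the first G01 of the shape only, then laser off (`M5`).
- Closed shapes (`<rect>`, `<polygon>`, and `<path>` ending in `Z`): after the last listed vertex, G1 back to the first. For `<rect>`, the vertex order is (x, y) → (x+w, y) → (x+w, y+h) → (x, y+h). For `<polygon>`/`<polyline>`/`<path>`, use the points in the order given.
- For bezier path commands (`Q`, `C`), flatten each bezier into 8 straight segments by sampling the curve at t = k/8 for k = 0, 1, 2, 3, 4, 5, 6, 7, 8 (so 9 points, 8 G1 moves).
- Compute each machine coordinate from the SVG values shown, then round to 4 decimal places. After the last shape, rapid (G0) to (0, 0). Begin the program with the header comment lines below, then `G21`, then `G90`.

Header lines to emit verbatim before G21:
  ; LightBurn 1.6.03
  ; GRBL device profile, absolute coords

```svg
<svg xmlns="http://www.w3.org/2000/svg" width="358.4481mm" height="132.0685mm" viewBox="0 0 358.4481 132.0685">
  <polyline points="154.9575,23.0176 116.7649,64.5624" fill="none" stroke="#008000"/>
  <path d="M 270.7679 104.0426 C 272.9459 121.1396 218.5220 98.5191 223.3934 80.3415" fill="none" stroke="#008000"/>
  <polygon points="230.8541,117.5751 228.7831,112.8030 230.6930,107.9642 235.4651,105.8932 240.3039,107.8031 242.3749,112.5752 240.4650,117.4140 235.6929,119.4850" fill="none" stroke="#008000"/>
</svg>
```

1 u = 1 mm; y_m = 132.0685 − y.

[1] `<polyline>` line segment, #008000→score S519 F2150: (154.9575,109.0509) → (116.7649,67.5061)

[2] `<path>` cubic bezier, #008000→score S519 F2150: (270.7679,28.0259) → (269.1578,23.3900) → (263.5994,21.9602) → (255.4510,23.2188) → (246.0706,26.6485) → (236.8165,31.7316) → (229.0468,37.9508) → (224.1197,44.7884) → (223.3934,51.7270)

[3] `<polygon>` regular polygon, #008000→score S519 F2150: (230.8541,14.4934) → (228.7831,19.2655) → (230.6930,24.1043) → (235.4651,26.1753) → (240.3039,24.2654) → (242.3749,19.4933) → (240.4650,14.6545) → (235.6929,12.5835) → (230.8541,14.4934) (closed)

; LightBurn 1.6.03
; GRBL device profile, absolute coords
G21
G90
G0 X154.9575 Y109.0509
M4 S519
G01 X116.7649 Y67.5061 F2150
M5
G0 X270.7679 Y28.0259
M4 S519
G01 X269.1578 Y23.3900 F2150
G01 X263.5994 Y21.9602
G01 X255.4510 Y23.2188
G01 X246.0706 Y26.6485
G01 X236.8165 Y31.7316
G01 X229.0468 Y37.9508
G01 X224.1197 Y44.7884
G01 X223.3934 Y51.7270
M5
G0 X230.8541 Y14.4934
M4 S519
G01 X228.7831 Y19.2655 F2150
G01 X230.6930 Y24.1043
G01 X235.4651 Y26.1753
G01 X240.3039 Y24.2654
G01 X242.3749 Y19.4933
G01 X240.4650 Y14.6545
G01 X235.6929 Y12.5835
G01 X230.8541 Y14.4934
M5
G0 X0.0000 Y0.0000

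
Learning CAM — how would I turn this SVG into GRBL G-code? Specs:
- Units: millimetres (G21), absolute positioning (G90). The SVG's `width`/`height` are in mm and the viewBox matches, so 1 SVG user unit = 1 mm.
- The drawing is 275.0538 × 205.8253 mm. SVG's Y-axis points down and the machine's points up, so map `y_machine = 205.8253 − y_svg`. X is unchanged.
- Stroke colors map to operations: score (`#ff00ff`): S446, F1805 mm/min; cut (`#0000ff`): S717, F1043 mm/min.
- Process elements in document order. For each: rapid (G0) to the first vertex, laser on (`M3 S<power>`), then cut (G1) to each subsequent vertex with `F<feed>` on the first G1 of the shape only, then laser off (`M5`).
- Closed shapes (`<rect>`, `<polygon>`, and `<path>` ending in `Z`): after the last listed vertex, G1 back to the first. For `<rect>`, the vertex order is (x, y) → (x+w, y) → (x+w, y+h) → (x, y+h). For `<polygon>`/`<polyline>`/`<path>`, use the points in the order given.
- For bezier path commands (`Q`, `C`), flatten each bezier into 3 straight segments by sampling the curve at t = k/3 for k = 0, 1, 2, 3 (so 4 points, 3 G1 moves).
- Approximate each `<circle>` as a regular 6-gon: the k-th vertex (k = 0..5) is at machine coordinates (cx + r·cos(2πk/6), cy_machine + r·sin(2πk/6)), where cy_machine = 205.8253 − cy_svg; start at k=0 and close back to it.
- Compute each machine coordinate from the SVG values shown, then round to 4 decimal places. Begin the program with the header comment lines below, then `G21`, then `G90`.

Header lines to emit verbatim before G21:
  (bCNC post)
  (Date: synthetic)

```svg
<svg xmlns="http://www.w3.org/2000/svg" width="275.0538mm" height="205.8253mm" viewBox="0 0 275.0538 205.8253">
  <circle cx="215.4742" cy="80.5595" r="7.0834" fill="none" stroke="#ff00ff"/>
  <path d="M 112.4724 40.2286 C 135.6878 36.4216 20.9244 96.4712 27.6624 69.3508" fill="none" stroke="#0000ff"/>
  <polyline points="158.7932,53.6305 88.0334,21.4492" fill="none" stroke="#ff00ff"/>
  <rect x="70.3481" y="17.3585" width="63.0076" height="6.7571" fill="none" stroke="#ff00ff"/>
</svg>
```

(bCNC post)
(Date: synthetic)
G21
G90
G0 X222.5576 Y125.2658
M3 S446
G1 X219.0159 Y131.4002 F1805
G1 X211.9325 Y131.4002
G1 X208.3908 Y125.2658
G1 X211.9325 Y119.1314
G1 X219.0159 Y119.1314
G1 X222.5576 Y125.2658
M5
G0 X112.4724 Y165.5967
M3 S717
G1 X99.3052 Y153.7117 F1043
G1 X51.8145 Y132.8172
G1 X27.6624 Y136.4745
M5
G0 X158.7932 Y152.1948
M3 S446
G1 X88.0334 Y184.3761 F1805
M5
G0 X70.3481 Y188.4668
M3 S446
G1 X133.3557 Y188.4668 F1805
G1 X133.3557 Y181.7097
G1 X70.3481 Y181.7097
G1 X70.3481 Y188.4668
M5

viewBox `0 0 275.0538 205.8253` with mm width/height → 1 unit = 1 mm. Flip: y_m = 205.8253 − y_svg.

**Shape 1** — `<circle>` circle, stroke `#ff00ff` → score (S446, F1805). Machine vertices: (222.5576,125.2658) → (219.0159,131.4002) → (211.9325,131.4002) → (208.3908,125.2658) → (211.9325,119.1314) → (219.0159,119.1314) → (222.5576,125.2658). Closed: final G1 returns to the first vertex.

**Shape 2** — `<path>` cubic bezier, stroke `#0000ff` → cut (S717, F1043). Control points (SVG): P0=(112.4724,40.2286), P1=(135.6878,36.4216), P2=(20.9244,96.4712), P3=(27.6624,69.3508); sampled at t=k/3. Machine vertices: (112.4724,165.5967) → (99.3052,153.7117) → (51.8145,132.8172) → (27.6624,136.4745). Open path.

**Shape 3** — `<polyline>` line segment, stroke `#ff00ff` → score (S446, F1805). Machine vertices: (158.7932,152.1948) → (88.0334,184.3761). Open path.

**Shape 4** — `<rect>` rectangle, stroke `#ff00ff` → score (S446, F1805). Machine vertices: (70.3481,188.4668) → (133.3557,188.4668) → (133.3557,181.7097) → (70.3481,181.7097) → (70.3481,188.4668). Closed: final G1 returns to the first vertex.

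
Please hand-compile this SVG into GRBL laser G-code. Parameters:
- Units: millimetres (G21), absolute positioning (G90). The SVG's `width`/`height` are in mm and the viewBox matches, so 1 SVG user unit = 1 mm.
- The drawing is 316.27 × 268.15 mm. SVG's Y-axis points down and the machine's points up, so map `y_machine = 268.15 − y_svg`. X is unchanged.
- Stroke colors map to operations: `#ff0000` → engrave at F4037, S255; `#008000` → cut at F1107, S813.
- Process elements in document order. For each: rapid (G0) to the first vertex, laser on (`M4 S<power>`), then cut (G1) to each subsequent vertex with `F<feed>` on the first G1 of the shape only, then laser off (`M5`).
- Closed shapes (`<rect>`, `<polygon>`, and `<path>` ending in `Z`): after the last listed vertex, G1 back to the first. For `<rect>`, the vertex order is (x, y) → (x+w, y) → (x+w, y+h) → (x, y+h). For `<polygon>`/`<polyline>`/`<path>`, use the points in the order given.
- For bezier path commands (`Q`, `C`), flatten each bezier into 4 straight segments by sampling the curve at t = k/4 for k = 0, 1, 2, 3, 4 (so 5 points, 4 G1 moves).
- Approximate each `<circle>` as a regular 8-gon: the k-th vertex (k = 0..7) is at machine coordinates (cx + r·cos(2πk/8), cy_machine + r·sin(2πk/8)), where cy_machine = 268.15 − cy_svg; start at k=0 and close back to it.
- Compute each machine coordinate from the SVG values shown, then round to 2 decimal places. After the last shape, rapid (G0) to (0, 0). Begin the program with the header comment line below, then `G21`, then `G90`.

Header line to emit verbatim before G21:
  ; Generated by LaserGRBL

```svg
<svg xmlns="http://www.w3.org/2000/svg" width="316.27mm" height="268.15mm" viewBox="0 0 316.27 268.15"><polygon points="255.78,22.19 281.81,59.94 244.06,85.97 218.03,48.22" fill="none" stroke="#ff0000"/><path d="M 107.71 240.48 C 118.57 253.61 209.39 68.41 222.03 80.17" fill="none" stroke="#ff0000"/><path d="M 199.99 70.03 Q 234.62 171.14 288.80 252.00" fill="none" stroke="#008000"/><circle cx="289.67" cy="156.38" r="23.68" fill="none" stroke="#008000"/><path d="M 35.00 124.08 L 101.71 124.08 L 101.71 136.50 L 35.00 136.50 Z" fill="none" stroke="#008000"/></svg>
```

; Generated by LaserGRBL
G21
G90
G0 X255.78 Y245.96
M4 S255
G1 X281.81 Y208.21 F4037
G1 X244.06 Y182.18
G1 X218.03 Y219.93
G1 X255.78 Y245.96
M5
G0 X107.71 Y27.67
M4 S255
G1 X128.38 Y48.83 F4037
G1 X164.20 Y107.31
G1 X200.36 Y166.05
G1 X222.03 Y187.98
M5
G0 X199.99 Y198.12
M4 S813
G1 X218.53 Y148.83 F1107
G1 X239.51 Y102.07
G1 X262.93 Y57.85
G1 X288.80 Y16.15
M5
G0 X313.35 Y111.77
M4 S813
G1 X306.41 Y128.51 F1107
G1 X289.67 Y135.45
G1 X272.93 Y128.51
G1 X265.99 Y111.77
G1 X272.93 Y95.03
G1 X289.67 Y88.09
G1 X306.41 Y95.03
G1 X313.35 Y111.77
M5
G0 X35.00 Y144.07
M4 S813
G1 X101.71 Y144.07 F1107
G1 X101.71 Y131.65
G1 X35.00 Y131.65
G1 X35.00 Y144.07
M5
G0 X0.00 Y0.00

viewBox `0 0 316.27 268.15` with mm width/height → 1 unit = 1 mm. Flip: y_m = 268.15 − y_svg.

**Shape 1** — `<polygon>` regular polygon, stroke `#ff0000` → engrave (S255, F4037). Machine vertices: (255.78,245.96) → (281.81,208.21) → (244.06,182.18) → (218.03,219.93) → (255.78,245.96). Closed: final G1 returns to the first vertex.

**Shape 2** — `<path>` cubic bezier, stroke `#ff0000` → engrave (S255, F4037). Control points (SVG): P0=(107.71,240.48), P1=(118.57,253.61), P2=(209.39,68.41), P3=(222.03,80.17); sampled at t=k/4. Machine vertices: (107.71,27.67) → (128.38,48.83) → (164.20,107.31) → (200.36,166.05) → (222.03,187.98). Open path.

**Shape 3** — `<path>` quadratic bezier, stroke `#008000` → cut (S813, F1107). Control points (SVG): P0=(199.99,70.03), P1=(234.62,171.14), P2=(288.80,252.00); sampled at t=k/4. Machine vertices: (199.99,198.12) → (218.53,148.83) → (239.51,102.07) → (262.93,57.85) → (288.80,16.15). Open path.

**Shape 4** — `<circle>` circle, stroke `#008000` → cut (S813, F1107). Machine vertices: (313.35,111.77) → (306.41,128.51) → (289.67,135.45) → (272.93,128.51) → (265.99,111.77) → (272.93,95.03) → (289.67,88.09) → (306.41,95.03) → (313.35,111.77). Closed: final G1 returns to the first vertex.

**Shape 5** — `<path>` rectangle, stroke `#008000` → cut (S813, F1107). Machine vertices: (35.00,144.07) → (101.71,144.07) → (101.71,131.65) → (35.00,131.65) → (35.00,144.07). Closed: final G1 returns to the first vertex.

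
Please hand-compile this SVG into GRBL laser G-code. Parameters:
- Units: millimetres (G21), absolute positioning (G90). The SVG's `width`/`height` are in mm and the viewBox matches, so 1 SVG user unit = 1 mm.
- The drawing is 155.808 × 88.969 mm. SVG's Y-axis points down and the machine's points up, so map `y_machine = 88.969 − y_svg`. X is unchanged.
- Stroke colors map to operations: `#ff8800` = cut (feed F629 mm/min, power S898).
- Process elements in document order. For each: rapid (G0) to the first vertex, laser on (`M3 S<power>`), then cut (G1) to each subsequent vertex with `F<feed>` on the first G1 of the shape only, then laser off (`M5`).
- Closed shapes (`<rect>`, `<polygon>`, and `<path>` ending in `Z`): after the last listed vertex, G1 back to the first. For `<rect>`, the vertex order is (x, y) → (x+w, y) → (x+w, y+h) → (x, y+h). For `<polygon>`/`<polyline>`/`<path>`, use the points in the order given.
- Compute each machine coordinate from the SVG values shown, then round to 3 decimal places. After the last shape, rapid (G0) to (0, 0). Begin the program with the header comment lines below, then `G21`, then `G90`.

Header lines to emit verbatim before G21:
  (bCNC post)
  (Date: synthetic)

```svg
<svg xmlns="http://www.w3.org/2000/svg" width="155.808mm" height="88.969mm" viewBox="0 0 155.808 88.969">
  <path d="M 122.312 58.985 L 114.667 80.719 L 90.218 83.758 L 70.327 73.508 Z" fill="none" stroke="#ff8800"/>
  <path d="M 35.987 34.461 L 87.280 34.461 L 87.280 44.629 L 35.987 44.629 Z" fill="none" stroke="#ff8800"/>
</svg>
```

(bCNC post)
(Date: synthetic)
G21
G90
G0 X122.312 Y29.984
M3 S898
G1 X114.667 Y8.250 F629
G1 X90.218 Y5.211
G1 X70.327 Y15.461
G1 X122.312 Y29.984
M5
G0 X35.987 Y54.508
M3 S898
G1 X87.280 Y54.508 F629
G1 X87.280 Y44.340
G1 X35.987 Y44.340
G1 X35.987 Y54.508
M5
G0 X0.000 Y0.000

1 u = 1 mm; y_m = 88.969 − y.

[1] `<path>` closed polygon, #ff8800→cut S898 F629: (122.312,29.984) → (114.667,8.250) → (90.218,5.211) → (70.327,15.461) → (122.312,29.984) (closed)

[2] `<path>` rectangle, #ff8800→cut S898 F629: (35.987,54.508) → (87.280,54.508) → (87.280,44.340) → (35.987,44.340) → (35.987,54.508) (closed)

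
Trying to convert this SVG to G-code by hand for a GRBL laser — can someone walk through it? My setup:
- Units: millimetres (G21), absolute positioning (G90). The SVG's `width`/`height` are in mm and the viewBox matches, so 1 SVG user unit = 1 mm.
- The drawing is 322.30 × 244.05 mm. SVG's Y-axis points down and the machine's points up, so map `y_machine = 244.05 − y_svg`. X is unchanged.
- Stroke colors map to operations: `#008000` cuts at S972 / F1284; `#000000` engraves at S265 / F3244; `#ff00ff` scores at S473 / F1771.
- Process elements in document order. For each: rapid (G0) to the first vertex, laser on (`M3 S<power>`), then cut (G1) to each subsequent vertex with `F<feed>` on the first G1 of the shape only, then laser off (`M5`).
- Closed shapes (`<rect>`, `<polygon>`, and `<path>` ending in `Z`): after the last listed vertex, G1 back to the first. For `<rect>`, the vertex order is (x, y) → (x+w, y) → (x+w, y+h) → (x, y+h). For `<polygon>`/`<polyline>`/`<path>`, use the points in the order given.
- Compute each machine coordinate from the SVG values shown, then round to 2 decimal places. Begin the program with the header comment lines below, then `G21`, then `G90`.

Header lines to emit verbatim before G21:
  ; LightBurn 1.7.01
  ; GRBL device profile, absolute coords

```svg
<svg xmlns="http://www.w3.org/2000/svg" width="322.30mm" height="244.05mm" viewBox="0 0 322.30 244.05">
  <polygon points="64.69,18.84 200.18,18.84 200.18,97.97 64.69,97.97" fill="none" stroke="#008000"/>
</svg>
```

1 u = 1 mm; y_m = 244.05 − y.

[1] `<polygon>` rectangle, #008000→cut S972 F1284: (64.69,225.21) → (200.18,225.21) → (200.18,146.08) → (64.69,146.08) → (64.69,225.21) (closed)

; LightBurn 1.7.01
; GRBL device profile, absolute coords
G21
G90
G0 X64.69 Y225.21
M3 S972
G1 X200.18 Y225.21 F1284
G1 X200.18 Y146.08
G1 X64.69 Y146.08
G1 X64.69 Y225.21
M5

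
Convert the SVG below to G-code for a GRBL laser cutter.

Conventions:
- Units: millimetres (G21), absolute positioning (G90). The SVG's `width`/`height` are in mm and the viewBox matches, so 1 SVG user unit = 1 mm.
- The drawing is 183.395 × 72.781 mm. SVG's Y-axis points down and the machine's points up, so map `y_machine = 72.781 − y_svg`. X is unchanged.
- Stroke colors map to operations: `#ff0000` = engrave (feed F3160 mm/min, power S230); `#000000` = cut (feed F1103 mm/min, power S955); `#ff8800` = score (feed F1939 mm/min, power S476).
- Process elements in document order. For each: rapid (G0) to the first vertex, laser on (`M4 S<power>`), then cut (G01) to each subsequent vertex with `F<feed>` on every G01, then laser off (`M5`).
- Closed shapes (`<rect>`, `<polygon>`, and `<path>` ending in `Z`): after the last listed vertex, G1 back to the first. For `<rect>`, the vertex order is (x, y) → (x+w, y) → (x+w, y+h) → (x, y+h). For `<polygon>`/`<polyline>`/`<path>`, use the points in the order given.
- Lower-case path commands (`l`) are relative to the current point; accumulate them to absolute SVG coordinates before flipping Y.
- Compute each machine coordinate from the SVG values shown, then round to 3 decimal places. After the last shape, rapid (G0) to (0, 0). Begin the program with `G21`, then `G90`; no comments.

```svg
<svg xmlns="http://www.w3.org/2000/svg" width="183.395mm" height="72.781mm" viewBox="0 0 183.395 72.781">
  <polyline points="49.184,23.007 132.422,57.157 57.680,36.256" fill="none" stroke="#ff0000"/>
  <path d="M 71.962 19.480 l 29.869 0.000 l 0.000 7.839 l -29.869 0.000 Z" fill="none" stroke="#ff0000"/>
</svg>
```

G21
G90
G0 X49.184 Y49.774
M4 S230
G01 X132.422 Y15.624 F3160
G01 X57.680 Y36.525 F3160
M5
G0 X71.962 Y53.301
M4 S230
G01 X101.831 Y53.301 F3160
G01 X101.831 Y45.462 F3160
G01 X71.962 Y45.462 F3160
G01 X71.962 Y53.301 F3160
M5
G0 X0.000 Y0.000

viewBox `0 0 183.395 72.781` with mm width/height → 1 unit = 1 mm. Flip: y_m = 72.781 − y_svg.

**Shape 1** — `<polyline>` open polyline, stroke `#ff0000` → engrave (S230, F3160). Machine vertices: (49.184,49.774) → (132.422,15.624) → (57.680,36.525). Open path.

**Shape 2** — `<path>` rectangle, stroke `#ff0000` → engrave (S230, F3160). Machine vertices: (71.962,53.301) → (101.831,53.301) → (101.831,45.462) → (71.962,45.462) → (71.962,53.301). Closed: final G1 returns to the first vertex.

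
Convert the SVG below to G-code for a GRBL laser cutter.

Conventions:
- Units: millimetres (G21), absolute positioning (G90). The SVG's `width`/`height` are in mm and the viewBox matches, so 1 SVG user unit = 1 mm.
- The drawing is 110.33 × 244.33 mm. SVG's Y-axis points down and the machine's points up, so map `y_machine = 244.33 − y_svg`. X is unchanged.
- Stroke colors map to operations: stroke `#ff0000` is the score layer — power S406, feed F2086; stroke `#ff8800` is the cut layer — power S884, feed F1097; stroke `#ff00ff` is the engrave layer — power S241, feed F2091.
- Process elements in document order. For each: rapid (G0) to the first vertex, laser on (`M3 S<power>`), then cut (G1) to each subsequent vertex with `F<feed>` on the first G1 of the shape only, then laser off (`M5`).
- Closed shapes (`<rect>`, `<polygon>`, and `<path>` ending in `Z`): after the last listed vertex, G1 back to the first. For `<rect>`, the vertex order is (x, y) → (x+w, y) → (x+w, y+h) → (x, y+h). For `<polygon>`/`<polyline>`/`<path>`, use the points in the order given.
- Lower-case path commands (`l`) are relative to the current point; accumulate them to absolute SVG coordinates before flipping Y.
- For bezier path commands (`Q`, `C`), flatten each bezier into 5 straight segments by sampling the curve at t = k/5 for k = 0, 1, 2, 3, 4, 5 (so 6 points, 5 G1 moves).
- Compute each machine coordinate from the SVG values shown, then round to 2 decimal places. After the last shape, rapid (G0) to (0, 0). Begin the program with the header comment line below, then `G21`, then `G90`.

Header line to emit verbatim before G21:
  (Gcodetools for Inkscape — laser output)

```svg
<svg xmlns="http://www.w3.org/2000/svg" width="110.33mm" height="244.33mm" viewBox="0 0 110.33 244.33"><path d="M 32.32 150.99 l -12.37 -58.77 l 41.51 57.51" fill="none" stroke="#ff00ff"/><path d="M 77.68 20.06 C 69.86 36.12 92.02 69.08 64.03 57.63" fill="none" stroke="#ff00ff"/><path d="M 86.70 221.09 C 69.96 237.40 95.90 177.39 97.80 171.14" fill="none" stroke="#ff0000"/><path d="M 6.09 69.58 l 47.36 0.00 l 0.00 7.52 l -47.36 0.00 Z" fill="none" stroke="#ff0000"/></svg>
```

Since the viewBox matches the mm dimensions, user units are millimetres directly. The only transform is the Y-flip y_m = 244.33 − y_svg.

Shape 1 is a open polyline drawn with `<path>`. Its stroke #ff00ff means engrave at S241, F2091. After flipping Y the toolpath is (32.32,93.34) → (19.95,152.11) → (61.46,94.60).

Shape 2 is a cubic bezier drawn with `<path>`. Its stroke #ff00ff means engrave at S241, F2091. After flipping Y the toolpath is (77.68,224.27) → (75.94,213.10) → (77.56,200.81) → (78.67,190.35) → (75.45,184.67) → (64.03,186.70).

Shape 3 is a cubic bezier drawn with `<path>`. Its stroke #ff0000 means score at S406, F2086. After flipping Y the toolpath is (86.70,23.24) → (81.24,21.57) → (82.83,31.98) → (88.25,48.21) → (94.31,64.03) → (97.80,73.19).

Shape 4 is a rectangle drawn with `<path>`. Its stroke #ff0000 means score at S406, F2086. After flipping Y the toolpath is (6.09,174.75) → (53.45,174.75) → (53.45,167.23) → (6.09,167.23) → (6.09,174.75), returning to the start.

(Gcodetools for Inkscape — laser output)
G21
G90
G0 X32.32 Y93.34
M3 S241
G1 X19.95 Y152.11 F2091
G1 X61.46 Y94.60
M5
G0 X77.68 Y224.27
M3 S241
G1 X75.94 Y213.10 F2091
G1 X77.56 Y200.81
G1 X78.67 Y190.35
G1 X75.45 Y184.67
G1 X64.03 Y186.70
M5
G0 X86.70 Y23.24
M3 S406
G1 X81.24 Y21.57 F2086
G1 X82.83 Y31.98
G1 X88.25 Y48.21
G1 X94.31 Y64.03
G1 X97.80 Y73.19
M5
G0 X6.09 Y174.75
M3 S406
G1 X53.45 Y174.75 F2086
G1 X53.45 Y167.23
G1 X6.09 Y167.23
G1 X6.09 Y174.75
M5
G0 X0.00 Y0.00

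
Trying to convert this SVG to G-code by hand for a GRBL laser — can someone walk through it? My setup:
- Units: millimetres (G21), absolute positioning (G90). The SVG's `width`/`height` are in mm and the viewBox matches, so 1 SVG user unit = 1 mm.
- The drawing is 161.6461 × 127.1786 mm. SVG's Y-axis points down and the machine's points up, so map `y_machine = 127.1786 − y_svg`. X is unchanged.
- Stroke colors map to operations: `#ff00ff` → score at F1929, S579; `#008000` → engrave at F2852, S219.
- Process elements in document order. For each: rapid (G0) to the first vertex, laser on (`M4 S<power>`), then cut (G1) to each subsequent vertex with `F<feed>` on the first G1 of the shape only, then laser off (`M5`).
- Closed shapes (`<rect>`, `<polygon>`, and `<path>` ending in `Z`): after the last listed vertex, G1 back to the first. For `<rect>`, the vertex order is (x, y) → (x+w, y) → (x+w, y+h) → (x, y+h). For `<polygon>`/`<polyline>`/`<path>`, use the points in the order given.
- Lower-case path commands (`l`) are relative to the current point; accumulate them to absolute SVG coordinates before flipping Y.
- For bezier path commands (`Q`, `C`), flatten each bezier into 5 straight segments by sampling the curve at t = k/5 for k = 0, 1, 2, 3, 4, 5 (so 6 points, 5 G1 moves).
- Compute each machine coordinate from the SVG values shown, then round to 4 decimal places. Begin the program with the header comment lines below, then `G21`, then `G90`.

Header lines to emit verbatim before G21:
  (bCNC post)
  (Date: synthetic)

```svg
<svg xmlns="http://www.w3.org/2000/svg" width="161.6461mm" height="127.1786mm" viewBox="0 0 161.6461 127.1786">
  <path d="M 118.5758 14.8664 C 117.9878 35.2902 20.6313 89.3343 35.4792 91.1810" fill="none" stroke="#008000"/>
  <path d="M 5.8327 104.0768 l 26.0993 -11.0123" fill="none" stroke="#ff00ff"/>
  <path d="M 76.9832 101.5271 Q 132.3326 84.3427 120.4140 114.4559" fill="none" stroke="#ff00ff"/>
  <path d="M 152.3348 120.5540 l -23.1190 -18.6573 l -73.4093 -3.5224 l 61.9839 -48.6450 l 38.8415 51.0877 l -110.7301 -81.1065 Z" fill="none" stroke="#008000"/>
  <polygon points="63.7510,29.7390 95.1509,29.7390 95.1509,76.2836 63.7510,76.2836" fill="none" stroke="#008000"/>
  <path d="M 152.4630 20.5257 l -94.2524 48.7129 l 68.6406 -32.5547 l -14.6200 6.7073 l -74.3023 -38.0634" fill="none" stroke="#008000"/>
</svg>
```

viewBox `0 0 161.6461 127.1786` with mm width/height → 1 unit = 1 mm. Flip: y_m = 127.1786 − y_svg.

**Shape 1** — `<path>` cubic bezier, stroke `#008000` → engrave (S219, F2852). Control points (SVG): P0=(118.5758,14.8664), P1=(117.9878,35.2902), P2=(20.6313,89.3343), P3=(35.4792,91.1810); sampled at t=k/5. Machine vertices: (118.5758,112.3122) → (108.2826,96.7100) → (84.7956,77.1582) → (58.1456,57.7761) → (38.3632,42.6828) → (35.4792,35.9976). Open path.

**Shape 2** — `<path>` line segment, stroke `#ff00ff` → score (S579, F1929). Machine vertices: (5.8327,23.1018) → (31.9320,34.1141). Open path.

**Shape 3** — `<path>` quadratic bezier, stroke `#ff00ff` → score (S579, F1929). Control points (SVG): P0=(76.9832,101.5271), P1=(132.3326,84.3427), P2=(120.4140,114.4559); sampled at t=k/5. Machine vertices: (76.9832,25.6515) → (96.4322,30.6334) → (110.4998,31.8314) → (119.1860,29.2456) → (122.4907,22.8761) → (120.4140,12.7227). Open path.

**Shape 4** — `<path>` closed polygon, stroke `#008000` → engrave (S219, F2852). Machine vertices: (152.3348,6.6246) → (129.2158,25.2819) → (55.8065,28.8043) → (117.7904,77.4493) → (156.6319,26.3616) → (45.9018,107.4681) → (152.3348,6.6246). Closed: final G1 returns to the first vertex.

**Shape 5** — `<polygon>` rectangle, stroke `#008000` → engrave (S219, F2852). Machine vertices: (63.7510,97.4396) → (95.1509,97.4396) → (95.1509,50.8950) → (63.7510,50.8950) → (63.7510,97.4396). Closed: final G1 returns to the first vertex.

**Shape 6** — `<path>` open polyline, stroke `#008000` → engrave (S219, F2852). Machine vertices: (152.4630,106.6529) → (58.2106,57.9400) → (126.8512,90.4947) → (112.2312,83.7874) → (37.9289,121.8508). Open path.

(bCNC post)
(Date: synthetic)
G21
G90
G0 X118.5758 Y112.3122
M4 S219
G1 X108.2826 Y96.7100 F2852
G1 X84.7956 Y77.1582
G1 X58.1456 Y57.7761
G1 X38.3632 Y42.6828
G1 X35.4792 Y35.9976
M5
G0 X5.8327 Y23.1018
M4 S579
G1 X31.9320 Y34.1141 F1929
M5
G0 X76.9832 Y25.6515
M4 S579
G1 X96.4322 Y30.6334 F1929
G1 X110.4998 Y31.8314
G1 X119.1860 Y29.2456
G1 X122.4907 Y22.8761
G1 X120.4140 Y12.7227
M5
G0 X152.3348 Y6.6246
M4 S219
G1 X129.2158 Y25.2819 F2852
G1 X55.8065 Y28.8043
G1 X117.7904 Y77.4493
G1 X156.6319 Y26.3616
G1 X45.9018 Y107.4681
G1 X152.3348 Y6.6246
M5
G0 X63.7510 Y97.4396
M4 S219
G1 X95.1509 Y97.4396 F2852
G1 X95.1509 Y50.8950
G1 X63.7510 Y50.8950
G1 X63.7510 Y97.4396
M5
G0 X152.4630 Y106.6529
M4 S219
G1 X58.2106 Y57.9400 F2852
G1 X126.8512 Y90.4947
G1 X112.2312 Y83.7874
G1 X37.9289 Y121.8508
M5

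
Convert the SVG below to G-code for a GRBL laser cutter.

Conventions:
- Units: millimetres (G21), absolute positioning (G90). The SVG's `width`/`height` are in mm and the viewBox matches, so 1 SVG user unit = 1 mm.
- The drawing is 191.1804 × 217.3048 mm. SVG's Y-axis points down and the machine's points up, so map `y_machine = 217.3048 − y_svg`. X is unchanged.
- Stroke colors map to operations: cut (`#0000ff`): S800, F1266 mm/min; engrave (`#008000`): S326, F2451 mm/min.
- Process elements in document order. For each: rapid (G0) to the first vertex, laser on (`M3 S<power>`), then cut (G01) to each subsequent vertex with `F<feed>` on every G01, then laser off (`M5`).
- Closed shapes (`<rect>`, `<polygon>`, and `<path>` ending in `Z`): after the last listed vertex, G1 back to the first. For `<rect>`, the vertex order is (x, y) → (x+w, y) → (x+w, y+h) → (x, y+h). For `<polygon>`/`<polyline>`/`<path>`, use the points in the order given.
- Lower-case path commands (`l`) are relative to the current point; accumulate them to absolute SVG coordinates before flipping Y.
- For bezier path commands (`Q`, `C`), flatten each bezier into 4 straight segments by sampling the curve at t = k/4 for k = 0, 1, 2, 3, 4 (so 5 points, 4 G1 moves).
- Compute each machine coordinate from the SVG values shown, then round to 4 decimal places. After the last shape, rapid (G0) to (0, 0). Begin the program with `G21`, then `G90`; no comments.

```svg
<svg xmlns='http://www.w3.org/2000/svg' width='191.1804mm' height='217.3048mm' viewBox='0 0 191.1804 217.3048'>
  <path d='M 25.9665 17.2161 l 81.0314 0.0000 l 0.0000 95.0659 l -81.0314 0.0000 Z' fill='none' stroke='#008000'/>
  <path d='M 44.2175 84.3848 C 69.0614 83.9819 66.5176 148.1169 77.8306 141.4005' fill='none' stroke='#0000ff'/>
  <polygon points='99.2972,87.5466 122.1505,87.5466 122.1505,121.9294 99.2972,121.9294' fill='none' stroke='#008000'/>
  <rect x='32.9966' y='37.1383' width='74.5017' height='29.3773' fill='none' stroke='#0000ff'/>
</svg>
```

Since the viewBox matches the mm dimensions, user units are millimetres directly. The only transform is the Y-flip y_m = 217.3048 − y_svg.

Shape 1 is a rectangle drawn with `<path>`. Its stroke #008000 means engrave at S326, F2451. After flipping Y the toolpath is (25.9665,200.0887) → (106.9979,200.0887) → (106.9979,105.0228) → (25.9665,105.0228) → (25.9665,200.0887), returning to the start.

Shape 2 is a cubic bezier drawn with `<path>`. Its stroke #0000ff means cut at S800, F1266. After flipping Y the toolpath is (44.2175,132.9200) → (58.3597,123.2368) → (66.0981,102.0446) → (71.2996,82.0362) → (77.8306,75.9043).

Shape 3 is a rectangle drawn with `<polygon>`. Its stroke #008000 means engrave at S326, F2451. After flipping Y the toolpath is (99.2972,129.7582) → (122.1505,129.7582) → (122.1505,95.3754) → (99.2972,95.3754) → (99.2972,129.7582), returning to the start.

Shape 4 is a rectangle drawn with `<rect>`. Its stroke #0000ff means cut at S800, F1266. After flipping Y the toolpath is (32.9966,180.1665) → (107.4983,180.1665) → (107.4983,150.7892) → (32.9966,150.7892) → (32.9966,180.1665), returning to the start.

G21
G90
G0 X25.9665 Y200.0887
M3 S326
G01 X106.9979 Y200.0887 F2451
G01 X106.9979 Y105.0228 F2451
G01 X25.9665 Y105.0228 F2451
G01 X25.9665 Y200.0887 F2451
M5
G0 X44.2175 Y132.9200
M3 S800
G01 X58.3597 Y123.2368 F1266
G01 X66.0981 Y102.0446 F1266
G01 X71.2996 Y82.0362 F1266
G01 X77.8306 Y75.9043 F1266
M5
G0 X99.2972 Y129.7582
M3 S326
G01 X122.1505 Y129.7582 F2451
G01 X122.1505 Y95.3754 F2451
G01 X99.2972 Y95.3754 F2451
G01 X99.2972 Y129.7582 F2451
M5
G0 X32.9966 Y180.1665
M3 S800
G01 X107.4983 Y180.1665 F1266
G01 X107.4983 Y150.7892 F1266
G01 X32.9966 Y150.7892 F1266
G01 X32.9966 Y180.1665 F1266
M5
G0 X0.0000 Y0.0000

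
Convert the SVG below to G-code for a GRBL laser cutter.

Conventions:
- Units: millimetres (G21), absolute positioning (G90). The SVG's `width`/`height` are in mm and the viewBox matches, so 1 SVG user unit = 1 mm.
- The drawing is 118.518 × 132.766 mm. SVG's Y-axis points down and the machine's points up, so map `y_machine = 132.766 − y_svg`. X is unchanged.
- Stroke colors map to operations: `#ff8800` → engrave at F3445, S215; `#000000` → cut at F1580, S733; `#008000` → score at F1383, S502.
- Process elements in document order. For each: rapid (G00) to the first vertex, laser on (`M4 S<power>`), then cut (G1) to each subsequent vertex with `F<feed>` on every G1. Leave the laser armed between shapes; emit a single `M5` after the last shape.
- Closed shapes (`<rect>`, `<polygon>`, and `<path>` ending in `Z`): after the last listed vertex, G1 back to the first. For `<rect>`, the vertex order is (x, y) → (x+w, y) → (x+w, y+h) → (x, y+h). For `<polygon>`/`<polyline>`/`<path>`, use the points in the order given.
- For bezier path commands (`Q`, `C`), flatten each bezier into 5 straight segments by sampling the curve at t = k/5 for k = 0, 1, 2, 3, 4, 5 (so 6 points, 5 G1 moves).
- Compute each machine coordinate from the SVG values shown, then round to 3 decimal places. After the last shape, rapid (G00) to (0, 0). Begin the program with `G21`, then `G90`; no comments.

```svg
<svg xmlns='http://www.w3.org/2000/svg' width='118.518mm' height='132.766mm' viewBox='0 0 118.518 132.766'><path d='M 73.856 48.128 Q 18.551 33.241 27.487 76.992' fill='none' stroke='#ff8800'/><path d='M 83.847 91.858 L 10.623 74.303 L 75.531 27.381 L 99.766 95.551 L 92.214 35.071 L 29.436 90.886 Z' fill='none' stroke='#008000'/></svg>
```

G21
G90
G00 X73.856 Y84.638
M4 S215
G1 X54.304 Y88.247 F3445
G1 X39.891 Y87.166 F3445
G1 X30.617 Y81.393 F3445
G1 X26.482 Y70.929 F3445
G1 X27.487 Y55.774 F3445
G00 X83.847 Y40.908
M4 S502
G1 X10.623 Y58.463 F1383
G1 X75.531 Y105.385 F1383
G1 X99.766 Y37.215 F1383
G1 X92.214 Y97.695 F1383
G1 X29.436 Y41.880 F1383
G1 X83.847 Y40.908 F1383
M5
G00 X0.000 Y0.000

Since the viewBox matches the mm dimensions, user units are millimetres directly. The only transform is the Y-flip y_m = 132.766 − y_svg.

Shape 1 is a quadratic bezier drawn with `<path>`. Its stroke #ff8800 means engrave at S215, F3445. After flipping Y the toolpath is (73.856,84.638) → (54.304,88.247) → (39.891,87.166) → (30.617,81.393) → (26.482,70.929) → (27.487,55.774).

Shape 2 is a closed polygon drawn with `<path>`. Its stroke #008000 means score at S502, F1383. After flipping Y the toolpath is (83.847,40.908) → (10.623,58.463) → (75.531,105.385) → (99.766,37.215) → (92.214,97.695) → (29.436,41.880) → (83.847,40.908), returning to the start.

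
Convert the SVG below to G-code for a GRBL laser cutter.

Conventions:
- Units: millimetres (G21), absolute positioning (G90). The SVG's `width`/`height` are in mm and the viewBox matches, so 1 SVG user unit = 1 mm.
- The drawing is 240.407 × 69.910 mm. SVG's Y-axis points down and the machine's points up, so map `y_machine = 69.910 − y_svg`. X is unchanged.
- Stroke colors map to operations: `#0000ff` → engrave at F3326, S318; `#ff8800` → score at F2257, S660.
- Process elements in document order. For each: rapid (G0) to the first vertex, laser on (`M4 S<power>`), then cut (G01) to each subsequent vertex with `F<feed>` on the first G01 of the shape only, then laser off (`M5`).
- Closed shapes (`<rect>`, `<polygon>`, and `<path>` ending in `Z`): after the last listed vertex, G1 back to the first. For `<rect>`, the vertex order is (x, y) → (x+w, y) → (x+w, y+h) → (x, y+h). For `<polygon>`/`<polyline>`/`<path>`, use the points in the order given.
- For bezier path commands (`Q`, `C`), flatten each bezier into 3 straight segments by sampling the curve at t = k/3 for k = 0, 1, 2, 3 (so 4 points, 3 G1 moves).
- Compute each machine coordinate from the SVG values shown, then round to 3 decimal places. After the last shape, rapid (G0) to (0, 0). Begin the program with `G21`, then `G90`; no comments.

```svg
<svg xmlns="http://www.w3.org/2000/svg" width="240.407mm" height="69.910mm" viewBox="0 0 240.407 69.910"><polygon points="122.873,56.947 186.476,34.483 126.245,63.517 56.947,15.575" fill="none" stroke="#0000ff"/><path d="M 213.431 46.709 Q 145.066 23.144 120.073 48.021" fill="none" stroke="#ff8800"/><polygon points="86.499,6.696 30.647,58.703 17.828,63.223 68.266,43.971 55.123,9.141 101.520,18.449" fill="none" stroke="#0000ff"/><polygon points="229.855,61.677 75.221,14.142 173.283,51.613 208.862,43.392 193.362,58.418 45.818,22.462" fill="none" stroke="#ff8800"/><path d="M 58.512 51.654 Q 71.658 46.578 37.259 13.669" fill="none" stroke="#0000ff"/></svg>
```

viewBox `0 0 240.407 69.910` with mm width/height → 1 unit = 1 mm. Flip: y_m = 69.910 − y_svg.

**Shape 1** — `<polygon>` closed polygon, stroke `#0000ff` → engrave (S318, F3326). Machine vertices: (122.873,12.963) → (186.476,35.427) → (126.245,6.393) → (56.947,54.335) → (122.873,12.963). Closed: final G1 returns to the first vertex.

**Shape 2** — `<path>` quadratic bezier, stroke `#ff8800` → score (S660, F2257). Control points (SVG): P0=(213.431,46.709), P1=(145.066,23.144), P2=(120.073,48.021); sampled at t=k/3. Machine vertices: (213.431,23.201) → (172.673,33.529) → (141.554,33.091) → (120.073,21.889). Open path.

**Shape 3** — `<polygon>` closed polygon, stroke `#0000ff` → engrave (S318, F3326). Machine vertices: (86.499,63.214) → (30.647,11.207) → (17.828,6.687) → (68.266,25.939) → (55.123,60.769) → (101.520,51.461) → (86.499,63.214). Closed: final G1 returns to the first vertex.

**Shape 4** — `<polygon>` closed polygon, stroke `#ff8800` → score (S660, F2257). Machine vertices: (229.855,8.233) → (75.221,55.768) → (173.283,18.297) → (208.862,26.518) → (193.362,11.492) → (45.818,47.448) → (229.855,8.233). Closed: final G1 returns to the first vertex.

**Shape 5** — `<path>` quadratic bezier, stroke `#0000ff` → engrave (S318, F3326). Control points (SVG): P0=(58.512,51.654), P1=(71.658,46.578), P2=(37.259,13.669); sampled at t=k/3. Machine vertices: (58.512,18.256) → (61.993,24.733) → (54.909,37.394) → (37.259,56.241). Open path.

G21
G90
G0 X122.873 Y12.963
M4 S318
G01 X186.476 Y35.427 F3326
G01 X126.245 Y6.393
G01 X56.947 Y54.335
G01 X122.873 Y12.963
M5
G0 X213.431 Y23.201
M4 S660
G01 X172.673 Y33.529 F2257
G01 X141.554 Y33.091
G01 X120.073 Y21.889
M5
G0 X86.499 Y63.214
M4 S318
G01 X30.647 Y11.207 F3326
G01 X17.828 Y6.687
G01 X68.266 Y25.939
G01 X55.123 Y60.769
G01 X101.520 Y51.461
G01 X86.499 Y63.214
M5
G0 X229.855 Y8.233
M4 S660
G01 X75.221 Y55.768 F2257
G01 X173.283 Y18.297
G01 X208.862 Y26.518
G01 X193.362 Y11.492
G01 X45.818 Y47.448
G01 X229.855 Y8.233
M5
G0 X58.512 Y18.256
M4 S318
G01 X61.993 Y24.733 F3326
G01 X54.909 Y37.394
G01 X37.259 Y56.241
M5
G0 X0.000 Y0.000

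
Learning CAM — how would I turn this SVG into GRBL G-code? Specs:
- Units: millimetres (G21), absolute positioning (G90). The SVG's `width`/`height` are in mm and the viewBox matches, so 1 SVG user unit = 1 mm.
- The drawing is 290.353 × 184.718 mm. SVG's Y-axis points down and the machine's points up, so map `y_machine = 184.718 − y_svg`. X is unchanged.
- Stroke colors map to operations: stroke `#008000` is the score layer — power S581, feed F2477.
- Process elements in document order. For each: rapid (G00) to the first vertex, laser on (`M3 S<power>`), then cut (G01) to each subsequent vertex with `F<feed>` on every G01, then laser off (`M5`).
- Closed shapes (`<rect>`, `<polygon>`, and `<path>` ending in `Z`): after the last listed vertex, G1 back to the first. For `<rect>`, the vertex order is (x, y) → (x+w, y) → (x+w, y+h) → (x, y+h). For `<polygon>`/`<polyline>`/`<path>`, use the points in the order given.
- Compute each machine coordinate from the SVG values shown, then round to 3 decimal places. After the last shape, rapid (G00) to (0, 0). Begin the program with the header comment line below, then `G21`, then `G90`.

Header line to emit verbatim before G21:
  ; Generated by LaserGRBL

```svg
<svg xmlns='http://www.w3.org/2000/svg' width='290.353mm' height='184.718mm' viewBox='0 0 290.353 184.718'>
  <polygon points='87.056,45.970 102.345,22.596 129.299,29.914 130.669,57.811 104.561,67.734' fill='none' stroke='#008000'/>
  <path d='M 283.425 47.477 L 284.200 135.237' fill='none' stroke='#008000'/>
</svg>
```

; Generated by LaserGRBL
G21
G90
G00 X87.056 Y138.748
M3 S581
G01 X102.345 Y162.122 F2477
G01 X129.299 Y154.804 F2477
G01 X130.669 Y126.907 F2477
G01 X104.561 Y116.984 F2477
G01 X87.056 Y138.748 F2477
M5
G00 X283.425 Y137.241
M3 S581
G01 X284.200 Y49.481 F2477
M5
G00 X0.000 Y0.000

viewBox `0 0 290.353 184.718` with mm width/height → 1 unit = 1 mm. Flip: y_m = 184.718 − y_svg.

**Shape 1** — `<polygon>` regular polygon, stroke `#008000` → score (S581, F2477). Machine vertices: (87.056,138.748) → (102.345,162.122) → (129.299,154.804) → (130.669,126.907) → (104.561,116.984) → (87.056,138.748). Closed: final G1 returns to the first vertex.

**Shape 2** — `<path>` line segment, stroke `#008000` → score (S581, F2477). Machine vertices: (283.425,137.241) → (284.200,49.481). Open path.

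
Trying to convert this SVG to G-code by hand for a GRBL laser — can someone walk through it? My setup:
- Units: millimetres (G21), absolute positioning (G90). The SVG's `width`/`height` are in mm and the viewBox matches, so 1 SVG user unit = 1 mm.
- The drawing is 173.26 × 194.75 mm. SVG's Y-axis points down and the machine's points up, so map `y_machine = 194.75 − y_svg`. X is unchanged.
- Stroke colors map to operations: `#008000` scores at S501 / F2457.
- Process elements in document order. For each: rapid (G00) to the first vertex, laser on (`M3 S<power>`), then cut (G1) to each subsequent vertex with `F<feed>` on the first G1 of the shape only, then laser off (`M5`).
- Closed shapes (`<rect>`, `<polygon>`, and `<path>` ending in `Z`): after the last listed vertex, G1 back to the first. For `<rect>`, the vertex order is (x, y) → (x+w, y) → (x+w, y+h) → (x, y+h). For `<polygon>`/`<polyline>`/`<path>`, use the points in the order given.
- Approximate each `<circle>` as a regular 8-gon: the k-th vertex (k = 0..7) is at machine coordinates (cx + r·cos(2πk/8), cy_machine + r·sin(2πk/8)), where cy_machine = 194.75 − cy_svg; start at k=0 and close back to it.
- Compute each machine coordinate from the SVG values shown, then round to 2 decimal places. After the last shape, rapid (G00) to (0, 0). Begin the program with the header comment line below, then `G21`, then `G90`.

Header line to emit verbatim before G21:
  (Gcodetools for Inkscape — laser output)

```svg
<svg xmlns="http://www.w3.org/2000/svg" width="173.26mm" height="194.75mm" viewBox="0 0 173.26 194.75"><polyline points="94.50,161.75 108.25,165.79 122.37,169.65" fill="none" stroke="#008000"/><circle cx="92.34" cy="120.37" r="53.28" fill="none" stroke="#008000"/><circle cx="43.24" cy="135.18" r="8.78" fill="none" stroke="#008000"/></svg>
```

1 u = 1 mm; y_m = 194.75 − y.

[1] `<polyline>` open polyline, #008000→score S501 F2457: (94.50,33.00) → (108.25,28.96) → (122.37,25.10)

[2] `<circle>` circle, #008000→score S501 F2457: (145.62,74.38) → (130.01,112.05) → (92.34,127.66) → (54.67,112.05) → (39.06,74.38) → (54.67,36.71) → (92.34,21.10) → (130.01,36.71) → (145.62,74.38) (closed)

[3] `<circle>` circle, #008000→score S501 F2457: (52.02,59.57) → (49.45,65.78) → (43.24,68.35) → (37.03,65.78) → (34.46,59.57) → (37.03,53.36) → (43.24,50.79) → (49.45,53.36) → (52.02,59.57) (closed)

(Gcodetools for Inkscape — laser output)
G21
G90
G00 X94.50 Y33.00
M3 S501
G1 X108.25 Y28.96 F2457
G1 X122.37 Y25.10
M5
G00 X145.62 Y74.38
M3 S501
G1 X130.01 Y112.05 F2457
G1 X92.34 Y127.66
G1 X54.67 Y112.05
G1 X39.06 Y74.38
G1 X54.67 Y36.71
G1 X92.34 Y21.10
G1 X130.01 Y36.71
G1 X145.62 Y74.38
M5
G00 X52.02 Y59.57
M3 S501
G1 X49.45 Y65.78 F2457
G1 X43.24 Y68.35
G1 X37.03 Y65.78
G1 X34.46 Y59.57
G1 X37.03 Y53.36
G1 X43.24 Y50.79
G1 X49.45 Y53.36
G1 X52.02 Y59.57
M5
G00 X0.00 Y0.00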